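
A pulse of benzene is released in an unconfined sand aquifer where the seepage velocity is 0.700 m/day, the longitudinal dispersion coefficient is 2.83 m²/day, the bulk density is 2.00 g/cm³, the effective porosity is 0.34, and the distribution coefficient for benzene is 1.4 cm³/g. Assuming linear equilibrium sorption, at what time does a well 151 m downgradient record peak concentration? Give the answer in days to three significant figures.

1940 days

Retardation factor R = 1 + ρ_b·K_d/n = 1 + 2.00 × 1.4/0.34 = 9.235.
Sorption retards both mechanisms: v_R = v/R = 0.07580 m/day, D_R = D/R = 0.3064 m²/day.
Peak time from v_R²t² + 2D_R t − x² = 0: t = (√(D_R² + v_R²x²) − D_R)/v_R².
√(D_R² + v_R²x²) = √(0.3064² + 0.07580² × 151²) = 11.45; v_R² = 0.005746.
t = (11.45 − 0.3064)/0.005746 = 1940 days.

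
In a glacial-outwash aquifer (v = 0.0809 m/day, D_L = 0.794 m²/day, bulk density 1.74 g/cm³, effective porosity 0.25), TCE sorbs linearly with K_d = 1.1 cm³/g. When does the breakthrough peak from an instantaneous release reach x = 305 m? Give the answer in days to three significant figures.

Retardation factor R = 1 + ρ_b·K_d/n = 1 + 1.74 × 1.1/0.25 = 8.656.
Sorption retards both mechanisms: v_R = v/R = 0.009346 m/day, D_R = D/R = 0.09173 m²/day.
Peak time from v_R²t² + 2D_R t − x² = 0: t = (√(D_R² + v_R²x²) − D_R)/v_R².
√(D_R² + v_R²x²) = √(0.09173² + 0.009346² × 305²) = 2.852; v_R² = 8.735e-05.
t = (2.852 − 0.09173)/8.735e-05 = 31600 days.

31600 days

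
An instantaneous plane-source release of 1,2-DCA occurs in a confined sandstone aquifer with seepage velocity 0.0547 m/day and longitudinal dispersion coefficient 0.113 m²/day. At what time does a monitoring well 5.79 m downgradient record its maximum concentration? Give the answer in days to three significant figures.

For the 1D instantaneous-source solution, setting ∂C/∂t = 0 at fixed x gives v²t² + 2Dt − x² = 0, so t = (√(D² + v²x²) − D)/v².
√(D² + v²x²) = √(0.113² + 0.0547² × 5.79²) = 0.3363; v² = 0.00299209.
t = (0.3363 − 0.113)/0.00299209 = 74.6 days (vs. the pure-advection estimate x/v = 106 d).

74.6 days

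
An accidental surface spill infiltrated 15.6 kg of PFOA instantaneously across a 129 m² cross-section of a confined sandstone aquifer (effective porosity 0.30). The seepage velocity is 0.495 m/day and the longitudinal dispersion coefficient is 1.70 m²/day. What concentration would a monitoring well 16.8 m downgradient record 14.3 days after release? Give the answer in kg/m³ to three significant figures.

For an instantaneous plane source, C(x,t) = M/(n_e·A·√(4πDt)) · exp(−(x−vt)²/(4Dt)), with n_e·A the pore (flow) area.
Plume center vt = 0.495 × 14.3 = 7.0785 m, so the well at 16.8 m is 9.7215 m downgradient of the peak.
√(4πDt) = 17.48 m, giving peak height M/(n_e·A·√(4πDt)) = 15.6/(0.30 × 129 × 17.48) = 0.02306 kg/m³.
(x−vt)²/(4Dt) = (9.7215)²/(4 × 1.70 × 14.3) = 0.9719; exp(−0.9719) = 0.3784.
C = 0.02306 × 0.3784 = 0.00873 kg/m³.

0.00873 kg/m³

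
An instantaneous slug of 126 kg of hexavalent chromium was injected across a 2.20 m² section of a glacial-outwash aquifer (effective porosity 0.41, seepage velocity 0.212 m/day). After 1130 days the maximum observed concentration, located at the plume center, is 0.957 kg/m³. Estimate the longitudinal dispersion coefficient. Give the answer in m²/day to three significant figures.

At the plume center C_max = M/(n_e·A·√(4πDt)), so D = M²/(4πt·(n_e·A·C_max)²).
n_e·A·C_max = 0.41 × 2.20 × 0.957 = 0.8632 kg/m.
D = 126²/(4π × 1130 × 0.8632²) = 1.50 m²/day.

1.50 m²/day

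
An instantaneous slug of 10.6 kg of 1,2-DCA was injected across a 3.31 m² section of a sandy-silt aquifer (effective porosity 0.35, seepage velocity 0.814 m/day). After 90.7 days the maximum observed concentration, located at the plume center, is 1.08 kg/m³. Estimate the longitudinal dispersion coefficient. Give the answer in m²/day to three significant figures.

0.0630 m²/day

At the plume center C_max = M/(n_e·A·√(4πDt)), so D = M²/(4πt·(n_e·A·C_max)²).
n_e·A·C_max = 0.35 × 3.31 × 1.08 = 1.251 kg/m.
D = 10.6²/(4π × 90.7 × 1.251²) = 0.0630 m²/day.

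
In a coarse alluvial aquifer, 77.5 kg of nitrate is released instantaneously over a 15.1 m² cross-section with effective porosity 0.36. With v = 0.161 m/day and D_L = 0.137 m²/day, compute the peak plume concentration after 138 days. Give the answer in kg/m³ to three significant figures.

The peak of an instantaneous 1D plume sits at x = vt; there the Gaussian factor is 1 and C_max = M/(n_e·A·√(4πDt)), where n_e·A is the pore area the mass is dissolved in.
√(4πDt) = √(4π × 0.137 × 138) = 15.41 m, so C_max = 77.5/(0.36 × 15.1 × 15.41) = 0.925 kg/m³.

0.925 kg/m³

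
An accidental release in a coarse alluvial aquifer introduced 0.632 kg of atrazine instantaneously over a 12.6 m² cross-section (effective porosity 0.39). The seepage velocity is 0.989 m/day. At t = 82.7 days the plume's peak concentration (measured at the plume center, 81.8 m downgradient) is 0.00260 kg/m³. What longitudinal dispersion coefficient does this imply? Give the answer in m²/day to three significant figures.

2.35 m²/day

At the plume center C_max = M/(n_e·A·√(4πDt)), so D = M²/(4πt·(n_e·A·C_max)²).
n_e·A·C_max = 0.39 × 12.6 × 0.00260 = 0.01278 kg/m.
D = 0.632²/(4π × 82.7 × 0.01278²) = 2.35 m²/day.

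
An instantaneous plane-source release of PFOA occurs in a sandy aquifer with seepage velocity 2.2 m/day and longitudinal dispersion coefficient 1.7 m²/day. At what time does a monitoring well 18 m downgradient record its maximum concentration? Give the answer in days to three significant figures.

For the 1D instantaneous-source solution, setting ∂C/∂t = 0 at fixed x gives v²t² + 2Dt − x² = 0, so t = (√(D² + v²x²) − D)/v².
√(D² + v²x²) = √(1.7² + 2.2² × 18²) = 39.64; v² = 4.84.
t = (39.64 − 1.7)/4.84 = 7.84 days (vs. the pure-advection estimate x/v = 8.18 d).

7.84 days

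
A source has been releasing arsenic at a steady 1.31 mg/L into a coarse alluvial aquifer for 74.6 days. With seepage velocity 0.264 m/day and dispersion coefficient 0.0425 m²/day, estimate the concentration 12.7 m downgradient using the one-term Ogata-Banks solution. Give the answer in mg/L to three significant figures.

For a continuous step input, C/C₀ ≈ ½·erfc((x−vt)/(2√(Dt))).
vt = 0.264 × 74.6 = 19.6944 m and 2√(Dt) = 2√(0.0425 × 74.6) = 3.561 m.
Argument (x−vt)/(2√(Dt)) = (12.7 − 19.6944)/3.561 = -1.964; ½·erfc(-1.964) = 0.9973.
C = 1.31 × 0.9973 = 1.31 mg/L.

1.31 mg/L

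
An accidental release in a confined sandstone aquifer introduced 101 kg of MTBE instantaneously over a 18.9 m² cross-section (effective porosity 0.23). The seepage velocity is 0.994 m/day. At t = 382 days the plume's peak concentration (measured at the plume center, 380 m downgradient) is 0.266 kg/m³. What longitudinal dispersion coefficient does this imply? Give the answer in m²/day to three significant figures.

At the plume center C_max = M/(n_e·A·√(4πDt)), so D = M²/(4πt·(n_e·A·C_max)²).
n_e·A·C_max = 0.23 × 18.9 × 0.266 = 1.156 kg/m.
D = 101²/(4π × 382 × 1.156²) = 1.59 m²/day.

1.59 m²/day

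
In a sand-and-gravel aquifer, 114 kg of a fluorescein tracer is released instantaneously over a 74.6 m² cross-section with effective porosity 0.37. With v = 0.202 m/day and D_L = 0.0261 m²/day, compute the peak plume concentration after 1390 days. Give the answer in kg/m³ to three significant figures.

0.193 kg/m³

The peak of an instantaneous 1D plume sits at x = vt; there the Gaussian factor is 1 and C_max = M/(n_e·A·√(4πDt)), where n_e·A is the pore area the mass is dissolved in.
√(4πDt) = √(4π × 0.0261 × 1390) = 21.35 m, so C_max = 114/(0.37 × 74.6 × 21.35) = 0.193 kg/m³.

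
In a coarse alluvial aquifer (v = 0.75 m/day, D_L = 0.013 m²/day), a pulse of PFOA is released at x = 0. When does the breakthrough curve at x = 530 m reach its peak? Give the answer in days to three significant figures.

707 days

For the 1D instantaneous-source solution, setting ∂C/∂t = 0 at fixed x gives v²t² + 2Dt − x² = 0, so t = (√(D² + v²x²) − D)/v².
√(D² + v²x²) = √(0.013² + 0.75² × 530²) = 397.5; v² = 0.5625.
t = (397.5 − 0.013)/0.5625 = 707 days (vs. the pure-advection estimate x/v = 707 d).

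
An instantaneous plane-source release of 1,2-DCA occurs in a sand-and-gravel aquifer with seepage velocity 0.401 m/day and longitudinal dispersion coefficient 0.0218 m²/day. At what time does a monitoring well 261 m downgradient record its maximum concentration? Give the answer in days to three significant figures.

651 days

For the 1D instantaneous-source solution, setting ∂C/∂t = 0 at fixed x gives v²t² + 2Dt − x² = 0, so t = (√(D² + v²x²) − D)/v².
√(D² + v²x²) = √(0.0218² + 0.401² × 261²) = 104.7; v² = 0.160801.
t = (104.7 − 0.0218)/0.160801 = 651 days (vs. the pure-advection estimate x/v = 651 d).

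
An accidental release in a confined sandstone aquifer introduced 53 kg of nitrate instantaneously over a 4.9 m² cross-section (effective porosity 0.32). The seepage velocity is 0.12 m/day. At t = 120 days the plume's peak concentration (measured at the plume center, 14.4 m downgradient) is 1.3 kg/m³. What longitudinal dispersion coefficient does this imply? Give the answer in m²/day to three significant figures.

0.448 m²/day

At the plume center C_max = M/(n_e·A·√(4πDt)), so D = M²/(4πt·(n_e·A·C_max)²).
n_e·A·C_max = 0.32 × 4.9 × 1.3 = 2.038 kg/m.
D = 53²/(4π × 120 × 2.038²) = 0.448 m²/day.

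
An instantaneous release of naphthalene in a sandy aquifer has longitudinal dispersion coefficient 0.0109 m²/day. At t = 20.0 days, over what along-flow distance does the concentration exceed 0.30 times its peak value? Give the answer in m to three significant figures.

2.05 m

The plume is Gaussian with σ = √(2Dt) = √(2 × 0.0109 × 20.0) = 0.6603 m.
C/C_peak = exp(−Δx²/(2σ²)) = 0.30 ⇒ Δx = σ·√(−2 ln 0.30) = 0.6603 × 1.552 = 1.025 m.
Width = 2Δx = 2.05 m.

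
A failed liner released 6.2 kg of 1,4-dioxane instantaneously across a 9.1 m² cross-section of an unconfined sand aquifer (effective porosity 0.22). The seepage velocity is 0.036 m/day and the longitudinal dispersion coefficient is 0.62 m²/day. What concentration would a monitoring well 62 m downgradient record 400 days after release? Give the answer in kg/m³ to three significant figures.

For an instantaneous plane source, C(x,t) = M/(n_e·A·√(4πDt)) · exp(−(x−vt)²/(4Dt)), with n_e·A the pore (flow) area.
Plume center vt = 0.036 × 400 = 14.4 m, so the well at 62 m is 47.6 m downgradient of the peak.
√(4πDt) = 55.83 m, giving peak height M/(n_e·A·√(4πDt)) = 6.2/(0.22 × 9.1 × 55.83) = 0.05547 kg/m³.
(x−vt)²/(4Dt) = (47.6)²/(4 × 0.62 × 400) = 2.284; exp(−2.284) = 0.1019.
C = 0.05547 × 0.1019 = 0.00565 kg/m³.

0.00565 kg/m³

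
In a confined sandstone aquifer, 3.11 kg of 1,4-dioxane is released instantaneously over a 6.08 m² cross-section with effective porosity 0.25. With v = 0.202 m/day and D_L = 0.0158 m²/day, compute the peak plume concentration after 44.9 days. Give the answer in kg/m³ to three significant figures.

The peak of an instantaneous 1D plume sits at x = vt; there the Gaussian factor is 1 and C_max = M/(n_e·A·√(4πDt)), where n_e·A is the pore area the mass is dissolved in.
√(4πDt) = √(4π × 0.0158 × 44.9) = 2.986 m, so C_max = 3.11/(0.25 × 6.08 × 2.986) = 0.685 kg/m³.

0.685 kg/m³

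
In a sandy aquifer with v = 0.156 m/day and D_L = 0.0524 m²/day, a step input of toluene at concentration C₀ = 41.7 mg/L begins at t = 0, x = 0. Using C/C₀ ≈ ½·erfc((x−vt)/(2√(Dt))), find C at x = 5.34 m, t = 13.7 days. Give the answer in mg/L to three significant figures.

0.157 mg/L

For a continuous step input, C/C₀ ≈ ½·erfc((x−vt)/(2√(Dt))).
vt = 0.156 × 13.7 = 2.1372 m and 2√(Dt) = 2√(0.0524 × 13.7) = 1.695 m.
Argument (x−vt)/(2√(Dt)) = (5.34 − 2.1372)/1.695 = 1.890; ½·erfc(1.890) = 0.003760.
C = 41.7 × 0.003760 = 0.157 mg/L.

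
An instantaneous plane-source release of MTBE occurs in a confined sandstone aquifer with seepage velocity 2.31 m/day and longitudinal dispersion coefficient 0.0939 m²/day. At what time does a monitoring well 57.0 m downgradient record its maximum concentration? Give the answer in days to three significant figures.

For the 1D instantaneous-source solution, setting ∂C/∂t = 0 at fixed x gives v²t² + 2Dt − x² = 0, so t = (√(D² + v²x²) − D)/v².
√(D² + v²x²) = √(0.0939² + 2.31² × 57.0²) = 131.7; v² = 5.3361.
t = (131.7 − 0.0939)/5.3361 = 24.7 days (vs. the pure-advection estimate x/v = 24.7 d).

24.7 days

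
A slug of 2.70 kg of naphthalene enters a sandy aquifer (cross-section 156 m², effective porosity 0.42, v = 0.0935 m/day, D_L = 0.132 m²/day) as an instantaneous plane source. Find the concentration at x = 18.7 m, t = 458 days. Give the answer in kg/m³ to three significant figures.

For an instantaneous plane source, C(x,t) = M/(n_e·A·√(4πDt)) · exp(−(x−vt)²/(4Dt)), with n_e·A the pore (flow) area.
Plume center vt = 0.0935 × 458 = 42.823 m, so the well at 18.7 m is 24.123 m upgradient of the peak.
√(4πDt) = 27.56 m, giving peak height M/(n_e·A·√(4πDt)) = 2.70/(0.42 × 156 × 27.56) = 0.001495 kg/m³.
(x−vt)²/(4Dt) = (-24.123)²/(4 × 0.132 × 458) = 2.406; exp(−2.406) = 0.09018.
C = 0.001495 × 0.09018 = 0.000135 kg/m³.

0.000135 kg/m³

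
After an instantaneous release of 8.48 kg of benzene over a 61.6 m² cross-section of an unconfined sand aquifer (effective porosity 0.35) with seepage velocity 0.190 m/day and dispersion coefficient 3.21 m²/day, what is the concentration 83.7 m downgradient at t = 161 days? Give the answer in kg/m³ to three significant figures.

For an instantaneous plane source, C(x,t) = M/(n_e·A·√(4πDt)) · exp(−(x−vt)²/(4Dt)), with n_e·A the pore (flow) area.
Plume center vt = 0.190 × 161 = 30.59 m, so the well at 83.7 m is 53.11 m downgradient of the peak.
√(4πDt) = 80.59 m, giving peak height M/(n_e·A·√(4πDt)) = 8.48/(0.35 × 61.6 × 80.59) = 0.004881 kg/m³.
(x−vt)²/(4Dt) = (53.11)²/(4 × 3.21 × 161) = 1.364; exp(−1.364) = 0.2556.
C = 0.004881 × 0.2556 = 0.00125 kg/m³.

0.00125 kg/m³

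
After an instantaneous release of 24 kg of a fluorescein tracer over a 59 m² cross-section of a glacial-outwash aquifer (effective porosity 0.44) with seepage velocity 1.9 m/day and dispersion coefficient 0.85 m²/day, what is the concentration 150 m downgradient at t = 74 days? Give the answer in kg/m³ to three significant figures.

For an instantaneous plane source, C(x,t) = M/(n_e·A·√(4πDt)) · exp(−(x−vt)²/(4Dt)), with n_e·A the pore (flow) area.
Plume center vt = 1.9 × 74 = 140.6 m, so the well at 150 m is 9.4 m downgradient of the peak.
√(4πDt) = 28.11 m, giving peak height M/(n_e·A·√(4πDt)) = 24/(0.44 × 59 × 28.11) = 0.03289 kg/m³.
(x−vt)²/(4Dt) = (9.4)²/(4 × 0.85 × 74) = 0.3512; exp(−0.3512) = 0.7038.
C = 0.03289 × 0.7038 = 0.0231 kg/m³.

0.0231 kg/m³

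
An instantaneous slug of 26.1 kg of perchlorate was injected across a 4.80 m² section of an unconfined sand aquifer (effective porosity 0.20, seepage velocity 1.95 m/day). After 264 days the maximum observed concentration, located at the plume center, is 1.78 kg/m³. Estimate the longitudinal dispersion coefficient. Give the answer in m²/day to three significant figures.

0.0703 m²/day

At the plume center C_max = M/(n_e·A·√(4πDt)), so D = M²/(4πt·(n_e·A·C_max)²).
n_e·A·C_max = 0.20 × 4.80 × 1.78 = 1.709 kg/m.
D = 26.1²/(4π × 264 × 1.709²) = 0.0703 m²/day.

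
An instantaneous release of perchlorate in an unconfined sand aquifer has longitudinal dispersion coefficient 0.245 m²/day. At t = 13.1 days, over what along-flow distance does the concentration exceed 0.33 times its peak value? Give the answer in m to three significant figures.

The plume is Gaussian with σ = √(2Dt) = √(2 × 0.245 × 13.1) = 2.534 m.
C/C_peak = exp(−Δx²/(2σ²)) = 0.33 ⇒ Δx = σ·√(−2 ln 0.33) = 2.534 × 1.489 = 3.773 m.
Width = 2Δx = 7.55 m.

7.55 m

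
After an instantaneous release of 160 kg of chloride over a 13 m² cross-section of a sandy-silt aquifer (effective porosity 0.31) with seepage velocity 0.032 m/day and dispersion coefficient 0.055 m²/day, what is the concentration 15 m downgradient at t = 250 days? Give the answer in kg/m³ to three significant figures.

1.24 kg/m³

For an instantaneous plane source, C(x,t) = M/(n_e·A·√(4πDt)) · exp(−(x−vt)²/(4Dt)), with n_e·A the pore (flow) area.
Plume center vt = 0.032 × 250 = 8 m, so the well at 15 m is 7 m downgradient of the peak.
√(4πDt) = 13.14 m, giving peak height M/(n_e·A·√(4πDt)) = 160/(0.31 × 13 × 13.14) = 3.021 kg/m³.
(x−vt)²/(4Dt) = (7)²/(4 × 0.055 × 250) = 0.8909; exp(−0.8909) = 0.4103.
C = 3.021 × 0.4103 = 1.24 kg/m³.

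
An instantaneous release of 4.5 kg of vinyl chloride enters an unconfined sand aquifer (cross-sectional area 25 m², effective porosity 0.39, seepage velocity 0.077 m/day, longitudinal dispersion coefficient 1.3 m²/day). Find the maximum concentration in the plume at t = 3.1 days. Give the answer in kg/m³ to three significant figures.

The peak of an instantaneous 1D plume sits at x = vt; there the Gaussian factor is 1 and C_max = M/(n_e·A·√(4πDt)), where n_e·A is the pore area the mass is dissolved in.
√(4πDt) = √(4π × 1.3 × 3.1) = 7.116 m, so C_max = 4.5/(0.39 × 25 × 7.116) = 0.0649 kg/m³.

0.0649 kg/m³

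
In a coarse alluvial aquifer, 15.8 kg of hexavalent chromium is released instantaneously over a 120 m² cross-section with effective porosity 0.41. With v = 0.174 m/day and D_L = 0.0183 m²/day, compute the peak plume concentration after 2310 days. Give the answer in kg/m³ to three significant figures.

The peak of an instantaneous 1D plume sits at x = vt; there the Gaussian factor is 1 and C_max = M/(n_e·A·√(4πDt)), where n_e·A is the pore area the mass is dissolved in.
√(4πDt) = √(4π × 0.0183 × 2310) = 23.05 m, so C_max = 15.8/(0.41 × 120 × 23.05) = 0.0139 kg/m³.

0.0139 kg/m³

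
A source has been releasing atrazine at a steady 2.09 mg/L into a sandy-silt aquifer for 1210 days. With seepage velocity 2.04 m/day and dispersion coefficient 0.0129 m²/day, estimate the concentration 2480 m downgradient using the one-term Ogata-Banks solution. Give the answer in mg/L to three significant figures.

For a continuous step input, C/C₀ ≈ ½·erfc((x−vt)/(2√(Dt))).
vt = 2.04 × 1210 = 2468.4 m and 2√(Dt) = 2√(0.0129 × 1210) = 7.902 m.
Argument (x−vt)/(2√(Dt)) = (2480 − 2468.4)/7.902 = 1.468; ½·erfc(1.468) = 0.01894.
C = 2.09 × 0.01894 = 0.0396 mg/L.

0.0396 mg/L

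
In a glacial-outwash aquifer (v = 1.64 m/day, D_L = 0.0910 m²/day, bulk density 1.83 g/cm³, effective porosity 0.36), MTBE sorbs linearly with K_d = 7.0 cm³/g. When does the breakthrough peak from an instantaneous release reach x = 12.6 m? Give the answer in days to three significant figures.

280 days

Retardation factor R = 1 + ρ_b·K_d/n = 1 + 1.83 × 7.0/0.36 = 36.58.
Sorption retards both mechanisms: v_R = v/R = 0.04483 m/day, D_R = D/R = 0.002488 m²/day.
Peak time from v_R²t² + 2D_R t − x² = 0: t = (√(D_R² + v_R²x²) − D_R)/v_R².
√(D_R² + v_R²x²) = √(0.002488² + 0.04483² × 12.6²) = 0.5649; v_R² = 0.002010.
t = (0.5649 − 0.002488)/0.002010 = 280 days.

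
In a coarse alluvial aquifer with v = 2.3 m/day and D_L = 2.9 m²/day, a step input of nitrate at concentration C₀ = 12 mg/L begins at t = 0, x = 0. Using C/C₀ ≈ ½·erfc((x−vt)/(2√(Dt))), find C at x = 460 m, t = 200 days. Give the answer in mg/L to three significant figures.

For a continuous step input, C/C₀ ≈ ½·erfc((x−vt)/(2√(Dt))).
vt = 2.3 × 200 = 460 m and 2√(Dt) = 2√(2.9 × 200) = 48.17 m.
Argument (x−vt)/(2√(Dt)) = (460 − 460)/48.17 = 0; ½·erfc(0) = 0.5000.
C = 12 × 0.5000 = 6.00 mg/L.

6.00 mg/L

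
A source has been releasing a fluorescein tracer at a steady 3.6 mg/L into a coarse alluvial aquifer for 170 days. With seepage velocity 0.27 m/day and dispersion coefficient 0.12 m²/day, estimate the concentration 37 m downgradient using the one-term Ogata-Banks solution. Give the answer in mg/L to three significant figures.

For a continuous step input, C/C₀ ≈ ½·erfc((x−vt)/(2√(Dt))).
vt = 0.27 × 170 = 45.9 m and 2√(Dt) = 2√(0.12 × 170) = 9.033 m.
Argument (x−vt)/(2√(Dt)) = (37 − 45.9)/9.033 = -0.9853; ½·erfc(-0.9853) = 0.9183.
C = 3.6 × 0.9183 = 3.31 mg/L.

3.31 mg/L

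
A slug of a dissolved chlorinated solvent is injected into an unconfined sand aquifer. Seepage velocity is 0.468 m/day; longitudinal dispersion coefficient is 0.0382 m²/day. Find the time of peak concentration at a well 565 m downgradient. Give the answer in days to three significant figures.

1210 days

For the 1D instantaneous-source solution, setting ∂C/∂t = 0 at fixed x gives v²t² + 2Dt − x² = 0, so t = (√(D² + v²x²) − D)/v².
√(D² + v²x²) = √(0.0382² + 0.468² × 565²) = 264.4; v² = 0.219024.
t = (264.4 − 0.0382)/0.219024 = 1210 days (vs. the pure-advection estimate x/v = 1210 d).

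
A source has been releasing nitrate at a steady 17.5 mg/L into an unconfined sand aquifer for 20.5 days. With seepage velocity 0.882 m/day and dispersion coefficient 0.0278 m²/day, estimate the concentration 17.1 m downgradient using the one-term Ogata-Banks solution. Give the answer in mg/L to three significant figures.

14.4 mg/L

For a continuous step input, C/C₀ ≈ ½·erfc((x−vt)/(2√(Dt))).
vt = 0.882 × 20.5 = 18.081 m and 2√(Dt) = 2√(0.0278 × 20.5) = 1.510 m.
Argument (x−vt)/(2√(Dt)) = (17.1 − 18.081)/1.510 = -0.6497; ½·erfc(-0.6497) = 0.8209.
C = 17.5 × 0.8209 = 14.4 mg/L.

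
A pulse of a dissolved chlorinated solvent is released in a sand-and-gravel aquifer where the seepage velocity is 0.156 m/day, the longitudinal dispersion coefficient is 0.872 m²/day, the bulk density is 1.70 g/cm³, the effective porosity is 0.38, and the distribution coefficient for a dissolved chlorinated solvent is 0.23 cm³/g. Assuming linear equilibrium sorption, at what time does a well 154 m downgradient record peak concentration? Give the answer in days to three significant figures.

1930 days

Retardation factor R = 1 + ρ_b·K_d/n = 1 + 1.70 × 0.23/0.38 = 2.029.
Sorption retards both mechanisms: v_R = v/R = 0.07689 m/day, D_R = D/R = 0.4298 m²/day.
Peak time from v_R²t² + 2D_R t − x² = 0: t = (√(D_R² + v_R²x²) − D_R)/v_R².
√(D_R² + v_R²x²) = √(0.4298² + 0.07689² × 154²) = 11.85; v_R² = 0.005912.
t = (11.85 − 0.4298)/0.005912 = 1930 days.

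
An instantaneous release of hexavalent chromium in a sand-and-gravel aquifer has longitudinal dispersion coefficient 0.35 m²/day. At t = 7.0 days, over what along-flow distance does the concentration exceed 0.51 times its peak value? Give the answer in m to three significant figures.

5.14 m

The plume is Gaussian with σ = √(2Dt) = √(2 × 0.35 × 7.0) = 2.214 m.
C/C_peak = exp(−Δx²/(2σ²)) = 0.51 ⇒ Δx = σ·√(−2 ln 0.51) = 2.214 × 1.160 = 2.568 m.
Width = 2Δx = 5.14 m.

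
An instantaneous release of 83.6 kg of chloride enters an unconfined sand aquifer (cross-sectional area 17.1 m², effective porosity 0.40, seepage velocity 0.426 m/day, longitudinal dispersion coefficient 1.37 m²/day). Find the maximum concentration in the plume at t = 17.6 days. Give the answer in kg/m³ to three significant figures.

The peak of an instantaneous 1D plume sits at x = vt; there the Gaussian factor is 1 and C_max = M/(n_e·A·√(4πDt)), where n_e·A is the pore area the mass is dissolved in.
√(4πDt) = √(4π × 1.37 × 17.6) = 17.41 m, so C_max = 83.6/(0.40 × 17.1 × 17.41) = 0.702 kg/m³.

0.702 kg/m³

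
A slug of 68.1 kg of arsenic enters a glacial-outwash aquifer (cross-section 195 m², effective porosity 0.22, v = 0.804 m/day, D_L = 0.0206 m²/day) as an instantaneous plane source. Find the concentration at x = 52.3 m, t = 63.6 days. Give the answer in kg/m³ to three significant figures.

For an instantaneous plane source, C(x,t) = M/(n_e·A·√(4πDt)) · exp(−(x−vt)²/(4Dt)), with n_e·A the pore (flow) area.
Plume center vt = 0.804 × 63.6 = 51.1344 m, so the well at 52.3 m is 1.1656 m downgradient of the peak.
√(4πDt) = 4.058 m, giving peak height M/(n_e·A·√(4πDt)) = 68.1/(0.22 × 195 × 4.058) = 0.3912 kg/m³.
(x−vt)²/(4Dt) = (1.1656)²/(4 × 0.0206 × 63.6) = 0.2592; exp(−0.2592) = 0.7717.
C = 0.3912 × 0.7717 = 0.302 kg/m³.

0.302 kg/m³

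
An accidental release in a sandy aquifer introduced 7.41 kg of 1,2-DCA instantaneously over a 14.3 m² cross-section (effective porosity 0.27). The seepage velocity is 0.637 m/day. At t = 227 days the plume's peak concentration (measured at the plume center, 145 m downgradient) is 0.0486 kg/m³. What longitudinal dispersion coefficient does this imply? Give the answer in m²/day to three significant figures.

0.547 m²/day

At the plume center C_max = M/(n_e·A·√(4πDt)), so D = M²/(4πt·(n_e·A·C_max)²).
n_e·A·C_max = 0.27 × 14.3 × 0.0486 = 0.1876 kg/m.
D = 7.41²/(4π × 227 × 0.1876²) = 0.547 m²/day.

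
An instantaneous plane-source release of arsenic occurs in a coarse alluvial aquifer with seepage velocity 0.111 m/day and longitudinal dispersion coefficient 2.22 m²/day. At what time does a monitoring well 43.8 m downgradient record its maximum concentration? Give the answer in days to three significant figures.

254 days

For the 1D instantaneous-source solution, setting ∂C/∂t = 0 at fixed x gives v²t² + 2Dt − x² = 0, so t = (√(D² + v²x²) − D)/v².
√(D² + v²x²) = √(2.22² + 0.111² × 43.8²) = 5.345; v² = 0.012321.
t = (5.345 − 2.22)/0.012321 = 254 days (vs. the pure-advection estimate x/v = 395 d).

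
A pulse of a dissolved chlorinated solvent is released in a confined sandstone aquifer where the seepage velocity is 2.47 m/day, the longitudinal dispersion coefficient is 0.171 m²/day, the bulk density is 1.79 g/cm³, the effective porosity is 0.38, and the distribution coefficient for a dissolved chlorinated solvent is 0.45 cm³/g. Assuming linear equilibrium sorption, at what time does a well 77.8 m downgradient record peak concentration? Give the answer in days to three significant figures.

Retardation factor R = 1 + ρ_b·K_d/n = 1 + 1.79 × 0.45/0.38 = 3.120.
Sorption retards both mechanisms: v_R = v/R = 0.7917 m/day, D_R = D/R = 0.05481 m²/day.
Peak time from v_R²t² + 2D_R t − x² = 0: t = (√(D_R² + v_R²x²) − D_R)/v_R².
√(D_R² + v_R²x²) = √(0.05481² + 0.7917² × 77.8²) = 61.59; v_R² = 0.6268.
t = (61.59 − 0.05481)/0.6268 = 98.2 days.

98.2 days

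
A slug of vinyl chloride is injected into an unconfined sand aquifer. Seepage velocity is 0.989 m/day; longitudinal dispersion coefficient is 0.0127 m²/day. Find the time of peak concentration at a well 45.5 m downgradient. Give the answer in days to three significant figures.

46.0 days

For the 1D instantaneous-source solution, setting ∂C/∂t = 0 at fixed x gives v²t² + 2Dt − x² = 0, so t = (√(D² + v²x²) − D)/v².
√(D² + v²x²) = √(0.0127² + 0.989² × 45.5²) = 45.00; v² = 0.978121.
t = (45.00 − 0.0127)/0.978121 = 46.0 days (vs. the pure-advection estimate x/v = 46.0 d).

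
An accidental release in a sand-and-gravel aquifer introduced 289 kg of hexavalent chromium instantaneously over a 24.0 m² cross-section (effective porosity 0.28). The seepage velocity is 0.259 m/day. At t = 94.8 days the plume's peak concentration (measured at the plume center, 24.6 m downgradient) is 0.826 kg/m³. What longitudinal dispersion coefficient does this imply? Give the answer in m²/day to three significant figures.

2.28 m²/day

At the plume center C_max = M/(n_e·A·√(4πDt)), so D = M²/(4πt·(n_e·A·C_max)²).
n_e·A·C_max = 0.28 × 24.0 × 0.826 = 5.551 kg/m.
D = 289²/(4π × 94.8 × 5.551²) = 2.28 m²/day.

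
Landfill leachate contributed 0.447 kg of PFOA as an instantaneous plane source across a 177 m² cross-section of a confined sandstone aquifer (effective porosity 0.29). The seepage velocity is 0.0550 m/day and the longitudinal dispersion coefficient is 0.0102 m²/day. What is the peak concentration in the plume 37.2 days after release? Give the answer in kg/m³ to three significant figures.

The peak of an instantaneous 1D plume sits at x = vt; there the Gaussian factor is 1 and C_max = M/(n_e·A·√(4πDt)), where n_e·A is the pore area the mass is dissolved in.
√(4πDt) = √(4π × 0.0102 × 37.2) = 2.184 m, so C_max = 0.447/(0.29 × 177 × 2.184) = 0.00399 kg/m³.

0.00399 kg/m³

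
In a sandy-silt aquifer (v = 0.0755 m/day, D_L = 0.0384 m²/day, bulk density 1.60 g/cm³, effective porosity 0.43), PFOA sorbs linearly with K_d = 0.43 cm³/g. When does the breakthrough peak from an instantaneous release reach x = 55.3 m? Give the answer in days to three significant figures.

1890 days

Retardation factor R = 1 + ρ_b·K_d/n = 1 + 1.60 × 0.43/0.43 = 2.600.
Sorption retards both mechanisms: v_R = v/R = 0.02904 m/day, D_R = D/R = 0.01477 m²/day.
Peak time from v_R²t² + 2D_R t − x² = 0: t = (√(D_R² + v_R²x²) − D_R)/v_R².
√(D_R² + v_R²x²) = √(0.01477² + 0.02904² × 55.3²) = 1.606; v_R² = 0.0008433.
t = (1.606 − 0.01477)/0.0008433 = 1890 days.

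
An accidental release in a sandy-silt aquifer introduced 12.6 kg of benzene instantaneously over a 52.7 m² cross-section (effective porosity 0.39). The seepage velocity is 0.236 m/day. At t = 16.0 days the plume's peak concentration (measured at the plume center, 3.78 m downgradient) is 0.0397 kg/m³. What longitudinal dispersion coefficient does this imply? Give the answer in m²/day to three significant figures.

At the plume center C_max = M/(n_e·A·√(4πDt)), so D = M²/(4πt·(n_e·A·C_max)²).
n_e·A·C_max = 0.39 × 52.7 × 0.0397 = 0.8160 kg/m.
D = 12.6²/(4π × 16.0 × 0.8160²) = 1.19 m²/day.

1.19 m²/day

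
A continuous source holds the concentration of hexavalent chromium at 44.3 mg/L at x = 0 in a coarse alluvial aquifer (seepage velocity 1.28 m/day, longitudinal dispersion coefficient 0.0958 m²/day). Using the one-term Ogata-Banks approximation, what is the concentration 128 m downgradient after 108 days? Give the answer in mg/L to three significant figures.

43.8 mg/L

For a continuous step input, C/C₀ ≈ ½·erfc((x−vt)/(2√(Dt))).
vt = 1.28 × 108 = 138.24 m and 2√(Dt) = 2√(0.0958 × 108) = 6.433 m.
Argument (x−vt)/(2√(Dt)) = (128 − 138.24)/6.433 = -1.592; ½·erfc(-1.592) = 0.9878.
C = 44.3 × 0.9878 = 43.8 mg/L.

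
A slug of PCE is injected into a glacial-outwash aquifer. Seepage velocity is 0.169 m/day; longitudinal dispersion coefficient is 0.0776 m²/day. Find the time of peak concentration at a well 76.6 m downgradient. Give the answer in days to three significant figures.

For the 1D instantaneous-source solution, setting ∂C/∂t = 0 at fixed x gives v²t² + 2Dt − x² = 0, so t = (√(D² + v²x²) − D)/v².
√(D² + v²x²) = √(0.0776² + 0.169² × 76.6²) = 12.95; v² = 0.028561.
t = (12.95 − 0.0776)/0.028561 = 451 days (vs. the pure-advection estimate x/v = 453 d).

451 days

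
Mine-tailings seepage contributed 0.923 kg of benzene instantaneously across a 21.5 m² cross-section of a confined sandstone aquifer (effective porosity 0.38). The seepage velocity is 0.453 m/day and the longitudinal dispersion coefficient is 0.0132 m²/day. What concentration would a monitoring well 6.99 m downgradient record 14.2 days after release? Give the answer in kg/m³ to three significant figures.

For an instantaneous plane source, C(x,t) = M/(n_e·A·√(4πDt)) · exp(−(x−vt)²/(4Dt)), with n_e·A the pore (flow) area.
Plume center vt = 0.453 × 14.2 = 6.4326 m, so the well at 6.99 m is 0.5574 m downgradient of the peak.
√(4πDt) = 1.535 m, giving peak height M/(n_e·A·√(4πDt)) = 0.923/(0.38 × 21.5 × 1.535) = 0.07360 kg/m³.
(x−vt)²/(4Dt) = (0.5574)²/(4 × 0.0132 × 14.2) = 0.4144; exp(−0.4144) = 0.6607.
C = 0.07360 × 0.6607 = 0.0486 kg/m³.

0.0486 kg/m³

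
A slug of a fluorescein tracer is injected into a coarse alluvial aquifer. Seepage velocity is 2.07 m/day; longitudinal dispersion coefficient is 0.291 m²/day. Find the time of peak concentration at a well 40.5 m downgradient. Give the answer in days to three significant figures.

For the 1D instantaneous-source solution, setting ∂C/∂t = 0 at fixed x gives v²t² + 2Dt − x² = 0, so t = (√(D² + v²x²) − D)/v².
√(D² + v²x²) = √(0.291² + 2.07² × 40.5²) = 83.84; v² = 4.2849.
t = (83.84 − 0.291)/4.2849 = 19.5 days (vs. the pure-advection estimate x/v = 19.6 d).

19.5 days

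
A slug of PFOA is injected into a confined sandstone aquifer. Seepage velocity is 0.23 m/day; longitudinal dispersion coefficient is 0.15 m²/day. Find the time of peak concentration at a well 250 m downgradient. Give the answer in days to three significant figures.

For the 1D instantaneous-source solution, setting ∂C/∂t = 0 at fixed x gives v²t² + 2Dt − x² = 0, so t = (√(D² + v²x²) − D)/v².
√(D² + v²x²) = √(0.15² + 0.23² × 250²) = 57.50; v² = 0.0529.
t = (57.50 − 0.15)/0.0529 = 1080 days (vs. the pure-advection estimate x/v = 1090 d).

1080 days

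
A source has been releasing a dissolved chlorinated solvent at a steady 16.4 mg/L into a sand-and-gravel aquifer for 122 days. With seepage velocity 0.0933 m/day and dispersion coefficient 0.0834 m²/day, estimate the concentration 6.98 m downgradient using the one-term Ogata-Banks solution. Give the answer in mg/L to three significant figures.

13.7 mg/L

For a continuous step input, C/C₀ ≈ ½·erfc((x−vt)/(2√(Dt))).
vt = 0.0933 × 122 = 11.3826 m and 2√(Dt) = 2√(0.0834 × 122) = 6.380 m.
Argument (x−vt)/(2√(Dt)) = (6.98 − 11.3826)/6.380 = -0.6901; ½·erfc(-0.6901) = 0.8355.
C = 16.4 × 0.8355 = 13.7 mg/L.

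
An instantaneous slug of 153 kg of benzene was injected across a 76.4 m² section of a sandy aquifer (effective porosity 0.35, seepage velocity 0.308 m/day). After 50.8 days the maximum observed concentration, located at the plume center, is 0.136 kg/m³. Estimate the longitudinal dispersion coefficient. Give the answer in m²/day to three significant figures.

2.77 m²/day

At the plume center C_max = M/(n_e·A·√(4πDt)), so D = M²/(4πt·(n_e·A·C_max)²).
n_e·A·C_max = 0.35 × 76.4 × 0.136 = 3.637 kg/m.
D = 153²/(4π × 50.8 × 3.637²) = 2.77 m²/day.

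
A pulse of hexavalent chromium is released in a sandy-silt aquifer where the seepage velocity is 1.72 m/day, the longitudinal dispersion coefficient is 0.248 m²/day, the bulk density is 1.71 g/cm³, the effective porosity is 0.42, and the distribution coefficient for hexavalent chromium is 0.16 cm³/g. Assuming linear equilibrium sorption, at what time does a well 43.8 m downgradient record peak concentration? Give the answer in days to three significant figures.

Retardation factor R = 1 + ρ_b·K_d/n = 1 + 1.71 × 0.16/0.42 = 1.651.
Sorption retards both mechanisms: v_R = v/R = 1.042 m/day, D_R = D/R = 0.1502 m²/day.
Peak time from v_R²t² + 2D_R t − x² = 0: t = (√(D_R² + v_R²x²) − D_R)/v_R².
√(D_R² + v_R²x²) = √(0.1502² + 1.042² × 43.8²) = 45.64; v_R² = 1.086.
t = (45.64 − 0.1502)/1.086 = 41.9 days.

41.9 days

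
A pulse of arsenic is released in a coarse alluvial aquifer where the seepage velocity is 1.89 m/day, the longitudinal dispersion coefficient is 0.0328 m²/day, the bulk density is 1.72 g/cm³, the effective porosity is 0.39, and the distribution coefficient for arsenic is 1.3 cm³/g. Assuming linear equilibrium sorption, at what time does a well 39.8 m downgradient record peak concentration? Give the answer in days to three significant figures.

142 days

Retardation factor R = 1 + ρ_b·K_d/n = 1 + 1.72 × 1.3/0.39 = 6.733.
Sorption retards both mechanisms: v_R = v/R = 0.2807 m/day, D_R = D/R = 0.004872 m²/day.
Peak time from v_R²t² + 2D_R t − x² = 0: t = (√(D_R² + v_R²x²) − D_R)/v_R².
√(D_R² + v_R²x²) = √(0.004872² + 0.2807² × 39.8²) = 11.17; v_R² = 0.07879.
t = (11.17 − 0.004872)/0.07879 = 142 days.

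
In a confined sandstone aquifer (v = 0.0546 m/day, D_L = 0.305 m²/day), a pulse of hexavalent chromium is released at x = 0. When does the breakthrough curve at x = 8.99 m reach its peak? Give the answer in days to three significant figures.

91.5 days

For the 1D instantaneous-source solution, setting ∂C/∂t = 0 at fixed x gives v²t² + 2Dt − x² = 0, so t = (√(D² + v²x²) − D)/v².
√(D² + v²x²) = √(0.305² + 0.0546² × 8.99²) = 0.5779; v² = 0.00298116.
t = (0.5779 − 0.305)/0.00298116 = 91.5 days (vs. the pure-advection estimate x/v = 165 d).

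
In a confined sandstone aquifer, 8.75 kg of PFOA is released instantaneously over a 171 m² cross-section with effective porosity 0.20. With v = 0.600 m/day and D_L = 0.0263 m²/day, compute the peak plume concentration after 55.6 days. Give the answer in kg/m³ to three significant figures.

The peak of an instantaneous 1D plume sits at x = vt; there the Gaussian factor is 1 and C_max = M/(n_e·A·√(4πDt)), where n_e·A is the pore area the mass is dissolved in.
√(4πDt) = √(4π × 0.0263 × 55.6) = 4.287 m, so C_max = 8.75/(0.20 × 171 × 4.287) = 0.0597 kg/m³.

0.0597 kg/m³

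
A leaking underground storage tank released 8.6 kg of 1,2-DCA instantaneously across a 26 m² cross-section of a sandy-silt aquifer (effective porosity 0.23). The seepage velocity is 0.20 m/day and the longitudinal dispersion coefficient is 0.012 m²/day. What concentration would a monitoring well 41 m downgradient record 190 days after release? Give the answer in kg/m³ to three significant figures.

For an instantaneous plane source, C(x,t) = M/(n_e·A·√(4πDt)) · exp(−(x−vt)²/(4Dt)), with n_e·A the pore (flow) area.
Plume center vt = 0.20 × 190 = 38 m, so the well at 41 m is 3 m downgradient of the peak.
√(4πDt) = 5.353 m, giving peak height M/(n_e·A·√(4πDt)) = 8.6/(0.23 × 26 × 5.353) = 0.2687 kg/m³.
(x−vt)²/(4Dt) = (3)²/(4 × 0.012 × 190) = 0.9868; exp(−0.9868) = 0.3728.
C = 0.2687 × 0.3728 = 0.100 kg/m³.

0.100 kg/m³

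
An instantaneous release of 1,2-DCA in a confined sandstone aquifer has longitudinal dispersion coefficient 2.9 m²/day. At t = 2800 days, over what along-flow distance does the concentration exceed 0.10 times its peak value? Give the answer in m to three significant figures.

The plume is Gaussian with σ = √(2Dt) = √(2 × 2.9 × 2800) = 127.4 m.
C/C_peak = exp(−Δx²/(2σ²)) = 0.10 ⇒ Δx = σ·√(−2 ln 0.10) = 127.4 × 2.146 = 273.4 m.
Width = 2Δx = 547 m.

547 m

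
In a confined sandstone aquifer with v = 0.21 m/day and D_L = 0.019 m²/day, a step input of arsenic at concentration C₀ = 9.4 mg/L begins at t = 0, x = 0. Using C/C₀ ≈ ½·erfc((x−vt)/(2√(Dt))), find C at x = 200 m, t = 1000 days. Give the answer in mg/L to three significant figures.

For a continuous step input, C/C₀ ≈ ½·erfc((x−vt)/(2√(Dt))).
vt = 0.21 × 1000 = 210 m and 2√(Dt) = 2√(0.019 × 1000) = 8.718 m.
Argument (x−vt)/(2√(Dt)) = (200 − 210)/8.718 = -1.147; ½·erfc(-1.147) = 0.9476.
C = 9.4 × 0.9476 = 8.91 mg/L.

8.91 mg/L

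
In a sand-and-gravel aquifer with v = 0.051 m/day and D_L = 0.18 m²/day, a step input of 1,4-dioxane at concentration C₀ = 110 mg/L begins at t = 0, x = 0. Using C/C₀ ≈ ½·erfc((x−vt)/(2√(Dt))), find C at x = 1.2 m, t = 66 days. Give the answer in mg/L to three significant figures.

73.9 mg/L

For a continuous step input, C/C₀ ≈ ½·erfc((x−vt)/(2√(Dt))).
vt = 0.051 × 66 = 3.366 m and 2√(Dt) = 2√(0.18 × 66) = 6.893 m.
Argument (x−vt)/(2√(Dt)) = (1.2 − 3.366)/6.893 = -0.3142; ½·erfc(-0.3142) = 0.6716.
C = 110 × 0.6716 = 73.9 mg/L.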